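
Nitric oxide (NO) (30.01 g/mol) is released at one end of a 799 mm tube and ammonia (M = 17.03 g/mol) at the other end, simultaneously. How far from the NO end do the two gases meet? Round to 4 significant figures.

The fronts meet when d_NO + d_NH₃ = L with d_NO/d_NH₃ = √(M_NH₃/M_NO) (Graham's law). Here √(M_NH₃/M_NO) = √(17.03/30.01) = 0.7533.
With d_NO + d_NH₃ = 799 mm, d_NH₃ = 799/(1 + 0.7533) = 455.7 mm.
d_NO = 799 − 455.7 = 343.3 mm.

343.3 mm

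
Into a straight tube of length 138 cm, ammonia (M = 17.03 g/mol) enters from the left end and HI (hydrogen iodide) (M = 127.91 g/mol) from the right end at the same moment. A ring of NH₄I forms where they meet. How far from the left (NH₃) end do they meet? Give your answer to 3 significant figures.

101 cm

The fronts meet when d_NH₃ + d_HI = L with d_NH₃/d_HI = √(M_HI/M_NH₃) (Graham's law). Here √(M_HI/M_NH₃) = √(127.91/17.03) = 2.741.
With d_NH₃ + d_HI = 138 cm, d_HI = 138/(1 + 2.741) = 36.89 cm.
d_NH₃ = 138 − 36.89 = 101 cm.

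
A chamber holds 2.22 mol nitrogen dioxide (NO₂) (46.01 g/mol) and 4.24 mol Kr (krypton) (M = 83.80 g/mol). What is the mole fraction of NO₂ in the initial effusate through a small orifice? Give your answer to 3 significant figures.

Each component's effusion rate ∝ (its partial pressure)·(1/√M) ∝ n_i/√M_i.
So x_NO₂ in the escaping gas = (n_NO₂/√M_NO₂) / Σ(n_i/√M_i)
= (2.22/√46.01) / (2.22/√46.01 + 4.24/√83.80) = 0.3273/(0.3273 + 0.4632) = 0.414.

0.414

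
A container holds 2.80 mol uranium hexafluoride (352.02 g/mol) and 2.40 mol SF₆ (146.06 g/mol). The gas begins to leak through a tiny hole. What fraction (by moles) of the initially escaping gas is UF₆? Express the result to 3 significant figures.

Each component's effusion rate ∝ (its partial pressure)·(1/√M) ∝ n_i/√M_i.
Mole fraction of UF₆ in the effusate = (n_UF₆/√M_UF₆) / (n_UF₆/√M_UF₆ + n_SF₆/√M_SF₆)
= (2.80/√352.02) / (2.80/√352.02 + 2.40/√146.06) = 0.1492/(0.1492 + 0.1986) = 0.429.

0.429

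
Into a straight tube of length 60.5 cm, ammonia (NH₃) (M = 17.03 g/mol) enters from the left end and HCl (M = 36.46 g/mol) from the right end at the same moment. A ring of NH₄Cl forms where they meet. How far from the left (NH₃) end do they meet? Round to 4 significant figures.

35.94 cm

Graham's law gives d_NH₃/d_HCl = rate_NH₃/rate_HCl = √(M_HCl/M_NH₃) = √(36.46/17.03) = 1.463.
With d_NH₃ + d_HCl = 60.5 cm, d_HCl = 60.5/(1 + 1.463) = 24.56 cm.
d_NH₃ = 60.5 − 24.56 = 35.94 cm.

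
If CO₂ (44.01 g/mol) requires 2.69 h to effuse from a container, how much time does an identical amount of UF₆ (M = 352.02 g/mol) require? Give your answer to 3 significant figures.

7.61 h

By Graham's law, t_UF₆/t_CO₂ = √(M_UF₆/M_CO₂) = √(352.02/44.01) = √7.999 = 2.828.
So the time for UF₆ is 2.69 × 2.828 = 7.61 h.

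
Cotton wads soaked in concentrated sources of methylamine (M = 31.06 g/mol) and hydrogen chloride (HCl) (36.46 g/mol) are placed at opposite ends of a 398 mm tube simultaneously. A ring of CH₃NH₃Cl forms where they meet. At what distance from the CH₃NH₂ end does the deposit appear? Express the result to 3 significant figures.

In equal time, each gas travels a distance ∝ its rate ∝ 1/√M, so d_CH₃NH₂/d_HCl = √(M_HCl/M_CH₃NH₂) = √(36.46/31.06) = 1.083.
With d_CH₃NH₂ + d_HCl = 398 mm, d_HCl = 398/(1 + 1.083) = 191.0 mm.
d_CH₃NH₂ = 398 − 191.0 = 207 mm.

207 mm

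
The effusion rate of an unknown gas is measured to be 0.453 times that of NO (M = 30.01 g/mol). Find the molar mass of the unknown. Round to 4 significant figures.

Using Graham's law: rate_X/rate_NO = √(M_NO/M_X).
0.453 = √(30.01/M_X)
M_X = 30.01 / 0.453² = 30.01 / 0.2052 = 146.2 g/mol

146.2 g/mol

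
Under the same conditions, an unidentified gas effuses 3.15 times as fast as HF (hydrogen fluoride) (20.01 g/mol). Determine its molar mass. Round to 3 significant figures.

2.02 g/mol

By Graham's law, rate_X/rate_HF = √(M_HF/M_X).
3.15 = √(20.01/M_X)
M_X = 20.01 / 3.15² = 20.01 / 9.922 = 2.02 g/mol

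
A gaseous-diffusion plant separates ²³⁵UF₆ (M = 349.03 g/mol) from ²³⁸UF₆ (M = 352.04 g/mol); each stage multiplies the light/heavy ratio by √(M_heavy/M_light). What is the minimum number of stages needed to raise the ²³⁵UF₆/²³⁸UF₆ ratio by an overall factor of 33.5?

With α = √(352.04/349.03) per stage, ln α = ½ ln(1.00862) = 0.004293.
Need α^N ≥ 33.5 ⇒ N ≥ ln(33.5) / ln α = 3.512 / 0.004293 = 817.88.
Rounding up, N = 818 stages.

818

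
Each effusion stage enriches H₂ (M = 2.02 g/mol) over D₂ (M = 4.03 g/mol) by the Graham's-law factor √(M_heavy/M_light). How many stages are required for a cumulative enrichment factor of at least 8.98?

With α = √(4.03/2.02) per stage, ln α = ½ ln(1.99505) = 0.3453.
Need α^N ≥ 8.98 ⇒ N ≥ ln(8.98) / ln α = 2.195 / 0.3453 = 6.36.
So at least 7 stages are needed.

7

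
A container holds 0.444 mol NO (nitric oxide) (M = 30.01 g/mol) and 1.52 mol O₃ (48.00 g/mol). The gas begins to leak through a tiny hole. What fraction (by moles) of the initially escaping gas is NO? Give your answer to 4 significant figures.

Rate_i ∝ x_i/√M_i (Graham's law weighted by mole fraction), so the effusate composition follows n_i/√M_i.
Mole fraction of NO in the effusate = (n_NO/√M_NO) / (n_NO/√M_NO + n_O₃/√M_O₃)
= (0.444/√30.01) / (0.444/√30.01 + 1.52/√48.00) = 0.08105/(0.08105 + 0.2194) = 0.2698.

0.2698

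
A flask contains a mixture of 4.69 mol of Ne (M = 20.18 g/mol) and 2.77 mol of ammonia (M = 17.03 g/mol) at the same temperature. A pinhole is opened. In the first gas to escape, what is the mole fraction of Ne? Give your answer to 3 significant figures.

0.609

The effusion rate of species i is ∝ p_i/√M_i ∝ n_i/√M_i.
x_Ne(eff) = (n_Ne/√M_Ne) / (n_Ne/√M_Ne + n_NH₃/√M_NH₃)
= (4.69/√20.18) / (4.69/√20.18 + 2.77/√17.03) = 1.044/(1.044 + 0.6712) = 0.609.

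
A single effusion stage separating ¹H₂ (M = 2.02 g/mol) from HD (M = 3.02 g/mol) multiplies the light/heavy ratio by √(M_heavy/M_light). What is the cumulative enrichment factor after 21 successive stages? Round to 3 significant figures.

Each stage multiplies the ratio by α = √(3.02/2.02), so after 21 stages the overall factor is α^21 = (3.02/2.02)^(21/2).
= 1.49505^(21/2) = 68.2.

68.2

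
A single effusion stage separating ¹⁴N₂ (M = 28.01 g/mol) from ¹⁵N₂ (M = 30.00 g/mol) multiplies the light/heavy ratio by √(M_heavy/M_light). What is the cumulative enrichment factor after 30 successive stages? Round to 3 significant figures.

2.80

The single-stage factor is √(M_heavy/M_light), so 30 stages give [√(30.00/28.01)]^30 = (30.00/28.01)^(30/2).
= 1.07105^15 = 2.80.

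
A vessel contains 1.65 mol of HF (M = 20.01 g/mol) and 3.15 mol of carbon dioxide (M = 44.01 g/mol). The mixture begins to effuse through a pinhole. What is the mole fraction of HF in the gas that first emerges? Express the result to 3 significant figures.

Each component's effusion rate ∝ (its partial pressure)·(1/√M) ∝ n_i/√M_i.
x_HF(eff) = (n_HF/√M_HF) / (n_HF/√M_HF + n_CO₂/√M_CO₂)
= (1.65/√20.01) / (1.65/√20.01 + 3.15/√44.01) = 0.3689/(0.3689 + 0.4748) = 0.437.

0.437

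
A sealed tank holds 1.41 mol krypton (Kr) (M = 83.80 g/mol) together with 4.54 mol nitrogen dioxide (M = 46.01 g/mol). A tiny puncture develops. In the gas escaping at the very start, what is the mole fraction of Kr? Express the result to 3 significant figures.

Rate_i ∝ x_i/√M_i (Graham's law weighted by mole fraction), so the effusate composition follows n_i/√M_i.
x_Kr(eff) = (n_Kr/√M_Kr) / (n_Kr/√M_Kr + n_NO₂/√M_NO₂)
= (1.41/√83.80) / (1.41/√83.80 + 4.54/√46.01) = 0.1540/(0.1540 + 0.6693) = 0.187.

0.187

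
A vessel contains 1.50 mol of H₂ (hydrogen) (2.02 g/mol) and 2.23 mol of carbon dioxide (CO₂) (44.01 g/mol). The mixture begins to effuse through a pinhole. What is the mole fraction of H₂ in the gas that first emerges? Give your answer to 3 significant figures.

Effusion rate of each component ∝ n_i/√M_i (partial pressure × 1/√M).
x_H₂(eff) = (n_H₂/√M_H₂) / (n_H₂/√M_H₂ + n_CO₂/√M_CO₂)
= (1.50/√2.02) / (1.50/√2.02 + 2.23/√44.01) = 1.055/(1.055 + 0.3361) = 0.758.

0.758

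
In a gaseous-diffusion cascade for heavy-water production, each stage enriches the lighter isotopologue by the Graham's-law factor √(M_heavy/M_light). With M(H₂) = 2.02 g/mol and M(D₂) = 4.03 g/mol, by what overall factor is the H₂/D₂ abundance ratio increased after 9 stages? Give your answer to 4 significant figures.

22.38

After 9 stages the ratio has grown by (√(4.03/2.02))^9 = (4.03/2.02)^(9/2).
= 1.99505^(9/2) = 22.38.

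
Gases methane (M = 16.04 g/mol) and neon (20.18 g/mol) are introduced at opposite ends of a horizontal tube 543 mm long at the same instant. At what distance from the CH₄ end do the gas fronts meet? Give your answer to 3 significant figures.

287 mm

Graham's law gives d_CH₄/d_Ne = rate_CH₄/rate_Ne = √(M_Ne/M_CH₄) = √(20.18/16.04) = 1.122.
With d_CH₄ + d_Ne = 543 mm, d_Ne = 543/(1 + 1.122) = 255.9 mm.
d_CH₄ = 543 − 255.9 = 287 mm.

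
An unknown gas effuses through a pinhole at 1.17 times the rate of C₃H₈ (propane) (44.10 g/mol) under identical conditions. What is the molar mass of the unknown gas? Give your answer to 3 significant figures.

32.2 g/mol

Using Graham's law: rate_X/rate_C₃H₈ = √(M_C₃H₈/M_X).
1.17 = √(44.10/M_X)
M_X = 44.10 / 1.17² = 44.10 / 1.369 = 32.2 g/mol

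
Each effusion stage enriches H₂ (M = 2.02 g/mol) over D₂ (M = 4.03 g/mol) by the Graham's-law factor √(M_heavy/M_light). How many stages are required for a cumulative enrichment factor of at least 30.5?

10

Per stage α = (4.03/2.02)^(1/2) = 1.99505^0.5, giving ln α = 0.3453.
Need α^N ≥ 30.5 ⇒ N ≥ ln(30.5) / ln α = 3.418 / 0.3453 = 9.90.
Minimum whole number of stages: N = 10.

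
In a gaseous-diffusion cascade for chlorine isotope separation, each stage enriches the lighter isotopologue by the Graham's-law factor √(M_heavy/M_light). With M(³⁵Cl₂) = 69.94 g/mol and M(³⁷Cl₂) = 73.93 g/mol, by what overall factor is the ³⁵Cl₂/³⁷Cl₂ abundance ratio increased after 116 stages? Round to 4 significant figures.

24.98

Overall factor = α^116 with α = √(73.93/69.94), i.e. (73.93/69.94)^(116/2).
= 1.05705^58 = 24.98.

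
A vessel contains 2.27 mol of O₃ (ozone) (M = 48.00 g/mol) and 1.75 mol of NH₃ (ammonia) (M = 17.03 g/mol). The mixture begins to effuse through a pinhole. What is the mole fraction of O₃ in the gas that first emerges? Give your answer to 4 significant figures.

0.4359

Effusion rate of each component ∝ n_i/√M_i (partial pressure × 1/√M).
x_O₃(eff) = (n_O₃/√M_O₃) / (n_O₃/√M_O₃ + n_NH₃/√M_NH₃)
= (2.27/√48.00) / (2.27/√48.00 + 1.75/√17.03) = 0.3276/(0.3276 + 0.4241) = 0.4359.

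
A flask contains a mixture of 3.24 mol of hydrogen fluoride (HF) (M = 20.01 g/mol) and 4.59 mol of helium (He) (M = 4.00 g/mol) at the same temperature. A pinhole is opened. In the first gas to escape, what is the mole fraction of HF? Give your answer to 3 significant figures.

0.240

Rate_i ∝ x_i/√M_i (Graham's law weighted by mole fraction), so the effusate composition follows n_i/√M_i.
Mole fraction of HF in the effusate = (n_HF/√M_HF) / (n_HF/√M_HF + n_He/√M_He)
= (3.24/√20.01) / (3.24/√20.01 + 4.59/√4.00) = 0.7243/(0.7243 + 2.295) = 0.240.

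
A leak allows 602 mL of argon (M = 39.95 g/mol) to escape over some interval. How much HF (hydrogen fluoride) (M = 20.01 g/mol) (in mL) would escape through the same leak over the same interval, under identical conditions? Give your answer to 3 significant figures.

851 mL

By Graham's law, rate_HF/rate_Ar = √(M_Ar/M_HF) = √(39.95/20.01) = √1.997 = 1.413.
So the volume for HF is 602 × 1.413 = 851 mL.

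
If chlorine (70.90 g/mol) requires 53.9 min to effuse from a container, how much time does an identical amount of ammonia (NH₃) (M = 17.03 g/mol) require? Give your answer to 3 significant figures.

From Graham's law, t_NH₃/t_Cl₂ = √(M_NH₃/M_Cl₂) = √(17.03/70.90) = √0.2402 = 0.4901.
So the time for NH₃ is 53.9 × 0.4901 = 26.4 min.

26.4 min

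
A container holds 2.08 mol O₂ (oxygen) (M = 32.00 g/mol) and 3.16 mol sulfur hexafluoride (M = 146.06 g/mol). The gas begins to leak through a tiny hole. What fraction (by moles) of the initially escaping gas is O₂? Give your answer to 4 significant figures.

Effusion rate of each component ∝ n_i/√M_i (partial pressure × 1/√M).
x_O₂(eff) = (n_O₂/√M_O₂) / (n_O₂/√M_O₂ + n_SF₆/√M_SF₆)
= (2.08/√32.00) / (2.08/√32.00 + 3.16/√146.06) = 0.3677/(0.3677 + 0.2615) = 0.5844.

0.5844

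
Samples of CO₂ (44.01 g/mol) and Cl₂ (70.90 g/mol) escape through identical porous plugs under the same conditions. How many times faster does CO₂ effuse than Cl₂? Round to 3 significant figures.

1.27

Since effusion rate ∝ 1/√M, rate_CO₂/rate_Cl₂ = √(M_Cl₂/M_CO₂) = √(70.90/44.01) = √1.611 = 1.27.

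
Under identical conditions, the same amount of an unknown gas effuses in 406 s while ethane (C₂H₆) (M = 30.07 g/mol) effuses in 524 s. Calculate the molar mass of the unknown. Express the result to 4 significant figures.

By Graham's law, t_X/t_C₂H₆ = √(M_X/M_C₂H₆).
406/524 = 0.7748 = √(M_X/30.07)
M_X = 30.07 × 0.7748² = 30.07 × 0.6003 = 18.05 g/mol

18.05 g/mol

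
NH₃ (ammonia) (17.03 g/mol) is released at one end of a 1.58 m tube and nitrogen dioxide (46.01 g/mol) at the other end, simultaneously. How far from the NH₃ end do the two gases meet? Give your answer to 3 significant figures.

Graham's law gives d_NH₃/d_NO₂ = rate_NH₃/rate_NO₂ = √(M_NO₂/M_NH₃) = √(46.01/17.03) = 1.644.
With d_NH₃ + d_NO₂ = 1.58 m, d_NO₂ = 1.58/(1 + 1.644) = 0.5977 m.
d_NH₃ = 1.58 − 0.5977 = 0.982 m.

0.982 m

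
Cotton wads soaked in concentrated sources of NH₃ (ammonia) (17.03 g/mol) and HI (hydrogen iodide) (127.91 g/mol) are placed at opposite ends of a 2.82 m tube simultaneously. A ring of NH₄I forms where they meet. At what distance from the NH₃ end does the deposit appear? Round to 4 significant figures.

2.066 m

Graham's law gives d_NH₃/d_HI = rate_NH₃/rate_HI = √(M_HI/M_NH₃) = √(127.91/17.03) = 2.741.
With d_NH₃ + d_HI = 2.82 m, d_HI = 2.82/(1 + 2.741) = 0.7539 m.
d_NH₃ = 2.82 − 0.7539 = 2.066 m.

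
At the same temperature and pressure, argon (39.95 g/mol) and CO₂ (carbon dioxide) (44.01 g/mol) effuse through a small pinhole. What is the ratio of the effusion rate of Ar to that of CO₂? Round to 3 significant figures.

1.05

Since effusion rate ∝ 1/√M, rate_Ar/rate_CO₂ = √(M_CO₂/M_Ar) = √(44.01/39.95) = √1.102 = 1.05.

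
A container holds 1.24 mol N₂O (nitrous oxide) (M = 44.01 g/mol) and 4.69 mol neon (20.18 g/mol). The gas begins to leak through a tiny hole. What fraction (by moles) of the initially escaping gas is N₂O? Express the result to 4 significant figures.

0.1518

Each component's effusion rate ∝ (its partial pressure)·(1/√M) ∝ n_i/√M_i.
x_N₂O(eff) = (n_N₂O/√M_N₂O) / (n_N₂O/√M_N₂O + n_Ne/√M_Ne)
= (1.24/√44.01) / (1.24/√44.01 + 4.69/√20.18) = 0.1869/(0.1869 + 1.044) = 0.1518.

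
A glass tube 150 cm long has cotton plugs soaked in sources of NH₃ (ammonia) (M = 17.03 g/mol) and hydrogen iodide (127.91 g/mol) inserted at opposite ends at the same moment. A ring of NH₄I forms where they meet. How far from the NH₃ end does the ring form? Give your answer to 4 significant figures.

In equal time, each gas travels a distance ∝ its rate ∝ 1/√M, so d_NH₃/d_HI = √(M_HI/M_NH₃) = √(127.91/17.03) = 2.741.
With d_NH₃ + d_HI = 150 cm, d_HI = 150/(1 + 2.741) = 40.10 cm.
d_NH₃ = 150 − 40.10 = 109.9 cm.

109.9 cm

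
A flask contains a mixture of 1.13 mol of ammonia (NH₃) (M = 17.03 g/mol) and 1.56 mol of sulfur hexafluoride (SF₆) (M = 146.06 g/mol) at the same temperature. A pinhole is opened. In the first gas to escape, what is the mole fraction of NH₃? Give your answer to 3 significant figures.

0.680

Effusion rate of each component ∝ n_i/√M_i (partial pressure × 1/√M).
So x_NH₃ in the escaping gas = (n_NH₃/√M_NH₃) / Σ(n_i/√M_i)
= (1.13/√17.03) / (1.13/√17.03 + 1.56/√146.06) = 0.2738/(0.2738 + 0.1291) = 0.680.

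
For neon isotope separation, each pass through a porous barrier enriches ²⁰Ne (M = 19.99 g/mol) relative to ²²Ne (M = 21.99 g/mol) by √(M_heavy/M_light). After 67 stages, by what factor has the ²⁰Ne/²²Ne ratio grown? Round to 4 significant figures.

Overall factor = α^67 with α = √(21.99/19.99), i.e. (21.99/19.99)^(67/2).
= 1.10005^(67/2) = 24.40.

24.40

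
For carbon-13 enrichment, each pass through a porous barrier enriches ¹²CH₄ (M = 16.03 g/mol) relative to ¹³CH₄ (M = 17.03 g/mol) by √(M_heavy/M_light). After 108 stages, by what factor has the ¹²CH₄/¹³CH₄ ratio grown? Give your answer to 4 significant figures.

Overall factor = α^108 with α = √(17.03/16.03), i.e. (17.03/16.03)^(108/2).
= 1.06238^54 = 26.25.

26.25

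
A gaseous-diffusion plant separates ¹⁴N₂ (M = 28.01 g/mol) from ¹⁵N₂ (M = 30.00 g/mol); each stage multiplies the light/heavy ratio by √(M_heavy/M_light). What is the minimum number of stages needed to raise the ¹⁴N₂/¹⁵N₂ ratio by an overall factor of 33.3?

103

With α = √(30.00/28.01) per stage, ln α = ½ ln(1.07105) = 0.03432.
Need α^N ≥ 33.3 ⇒ N ≥ ln(33.3) / ln α = 3.506 / 0.03432 = 102.15.
Rounding up, N = 103 stages.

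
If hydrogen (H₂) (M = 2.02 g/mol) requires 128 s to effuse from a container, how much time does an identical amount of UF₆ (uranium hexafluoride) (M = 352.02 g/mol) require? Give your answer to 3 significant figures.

By Graham's law, t_UF₆/t_H₂ = √(M_UF₆/M_H₂) = √(352.02/2.02) = √174.3 = 13.20.
So the time for UF₆ is 128 × 13.20 = 1690 s.

1690 s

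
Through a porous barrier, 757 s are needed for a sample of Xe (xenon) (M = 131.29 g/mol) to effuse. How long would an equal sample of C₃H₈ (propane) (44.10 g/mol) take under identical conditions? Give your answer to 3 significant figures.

Graham's law gives t_C₃H₈/t_Xe = √(M_C₃H₈/M_Xe) = √(44.10/131.29) = √0.3359 = 0.5796.
So the time for C₃H₈ is 757 × 0.5796 = 439 s.

439 s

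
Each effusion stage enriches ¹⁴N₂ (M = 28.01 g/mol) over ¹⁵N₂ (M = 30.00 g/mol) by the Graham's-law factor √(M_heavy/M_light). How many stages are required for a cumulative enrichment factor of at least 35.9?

105

Per stage α = (30.00/28.01)^(1/2) = 1.07105^0.5, giving ln α = 0.03432.
Need α^N ≥ 35.9 ⇒ N ≥ ln(35.9) / ln α = 3.581 / 0.03432 = 104.34.
So at least 105 stages are needed.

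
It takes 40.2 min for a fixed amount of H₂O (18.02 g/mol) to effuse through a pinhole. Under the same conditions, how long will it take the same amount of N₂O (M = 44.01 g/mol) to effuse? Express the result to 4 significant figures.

62.82 min

From Graham's law, t_N₂O/t_H₂O = √(M_N₂O/M_H₂O) = √(44.01/18.02) = √2.442 = 1.563.
So the time for N₂O is 40.2 × 1.563 = 62.82 min.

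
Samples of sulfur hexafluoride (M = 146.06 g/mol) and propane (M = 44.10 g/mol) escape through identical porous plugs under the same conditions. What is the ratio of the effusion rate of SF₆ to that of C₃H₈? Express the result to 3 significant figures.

Using Graham's law: rate_SF₆/rate_C₃H₈ = √(M_C₃H₈/M_SF₆) = √(44.10/146.06) = √0.3019 = 0.549.

0.549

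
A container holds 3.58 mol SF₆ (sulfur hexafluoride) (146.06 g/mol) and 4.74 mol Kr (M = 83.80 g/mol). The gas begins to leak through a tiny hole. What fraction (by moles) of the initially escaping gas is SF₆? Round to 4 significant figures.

Effusion rate of each component ∝ n_i/√M_i (partial pressure × 1/√M).
x_SF₆(eff) = (n_SF₆/√M_SF₆) / (n_SF₆/√M_SF₆ + n_Kr/√M_Kr)
= (3.58/√146.06) / (3.58/√146.06 + 4.74/√83.80) = 0.2962/(0.2962 + 0.5178) = 0.3639.

0.3639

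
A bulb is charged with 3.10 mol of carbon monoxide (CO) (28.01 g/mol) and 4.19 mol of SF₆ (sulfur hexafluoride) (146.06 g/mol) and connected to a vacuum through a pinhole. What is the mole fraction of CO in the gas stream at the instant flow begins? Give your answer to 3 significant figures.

0.628

Each component's effusion rate ∝ (its partial pressure)·(1/√M) ∝ n_i/√M_i.
So x_CO in the escaping gas = (n_CO/√M_CO) / Σ(n_i/√M_i)
= (3.10/√28.01) / (3.10/√28.01 + 4.19/√146.06) = 0.5857/(0.5857 + 0.3467) = 0.628.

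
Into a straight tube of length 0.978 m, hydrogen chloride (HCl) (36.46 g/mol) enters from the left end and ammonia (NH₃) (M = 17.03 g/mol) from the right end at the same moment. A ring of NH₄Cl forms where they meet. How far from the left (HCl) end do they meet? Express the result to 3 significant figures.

0.397 m

In equal time, each gas travels a distance ∝ its rate ∝ 1/√M, so d_HCl/d_NH₃ = √(M_NH₃/M_HCl) = √(17.03/36.46) = 0.6834.
With d_HCl + d_NH₃ = 0.978 m, d_NH₃ = 0.978/(1 + 0.6834) = 0.5810 m.
d_HCl = 0.978 − 0.5810 = 0.397 m.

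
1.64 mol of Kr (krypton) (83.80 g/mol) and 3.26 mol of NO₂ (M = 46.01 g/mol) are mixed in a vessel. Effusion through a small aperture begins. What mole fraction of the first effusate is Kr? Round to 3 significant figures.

The effusion rate of species i is ∝ p_i/√M_i ∝ n_i/√M_i.
x_Kr(eff) = (n_Kr/√M_Kr) / (n_Kr/√M_Kr + n_NO₂/√M_NO₂)
= (1.64/√83.80) / (1.64/√83.80 + 3.26/√46.01) = 0.1792/(0.1792 + 0.4806) = 0.272.

0.272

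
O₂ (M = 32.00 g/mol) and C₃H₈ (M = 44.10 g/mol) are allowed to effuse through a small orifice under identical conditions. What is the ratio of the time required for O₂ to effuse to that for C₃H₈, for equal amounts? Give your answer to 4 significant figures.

0.8518

Graham's law gives t_O₂/t_C₃H₈ = √(M_O₂/M_C₃H₈) = √(32.00/44.10) = √0.7256 = 0.8518.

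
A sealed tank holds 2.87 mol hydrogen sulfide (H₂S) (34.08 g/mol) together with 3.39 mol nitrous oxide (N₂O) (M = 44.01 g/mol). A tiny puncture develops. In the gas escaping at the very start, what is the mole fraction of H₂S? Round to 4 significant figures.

0.4903

Effusion rate of each component ∝ n_i/√M_i (partial pressure × 1/√M).
x_H₂S(eff) = (n_H₂S/√M_H₂S) / (n_H₂S/√M_H₂S + n_N₂O/√M_N₂O)
= (2.87/√34.08) / (2.87/√34.08 + 3.39/√44.01) = 0.4916/(0.4916 + 0.5110) = 0.4903.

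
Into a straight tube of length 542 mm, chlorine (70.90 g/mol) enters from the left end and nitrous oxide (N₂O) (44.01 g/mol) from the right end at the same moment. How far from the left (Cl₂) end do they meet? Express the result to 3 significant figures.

Distances travelled in equal time are proportional to diffusion rates, so d_Cl₂/d_N₂O = √(M_N₂O/M_Cl₂) = √(44.01/70.90) = 0.7879.
With d_Cl₂ + d_N₂O = 542 mm, d_N₂O = 542/(1 + 0.7879) = 303.2 mm.
d_Cl₂ = 542 − 303.2 = 239 mm.

239 mm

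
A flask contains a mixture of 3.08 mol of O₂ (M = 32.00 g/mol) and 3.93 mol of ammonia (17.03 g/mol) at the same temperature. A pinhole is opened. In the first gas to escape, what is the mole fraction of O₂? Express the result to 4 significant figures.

0.3638

Effusion rate of each component ∝ n_i/√M_i (partial pressure × 1/√M).
Mole fraction of O₂ in the effusate = (n_O₂/√M_O₂) / (n_O₂/√M_O₂ + n_NH₃/√M_NH₃)
= (3.08/√32.00) / (3.08/√32.00 + 3.93/√17.03) = 0.5445/(0.5445 + 0.9523) = 0.3638.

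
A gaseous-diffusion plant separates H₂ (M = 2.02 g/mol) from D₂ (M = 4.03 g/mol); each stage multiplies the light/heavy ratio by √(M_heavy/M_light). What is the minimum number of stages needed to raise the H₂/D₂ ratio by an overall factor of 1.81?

With α = √(4.03/2.02) per stage, ln α = ½ ln(1.99505) = 0.3453.
Need α^N ≥ 1.81 ⇒ N ≥ ln(1.81) / ln α = 0.5933 / 0.3453 = 1.72.
Minimum whole number of stages: N = 2.

2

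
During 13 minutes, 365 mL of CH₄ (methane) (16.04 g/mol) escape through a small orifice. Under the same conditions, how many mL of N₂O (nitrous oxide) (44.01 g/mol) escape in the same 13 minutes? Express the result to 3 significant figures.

220 mL

From Graham's law, rate_N₂O/rate_CH₄ = √(M_CH₄/M_N₂O) = √(16.04/44.01) = √0.3645 = 0.6037.
So the volume for N₂O is 365 × 0.6037 = 220 mL.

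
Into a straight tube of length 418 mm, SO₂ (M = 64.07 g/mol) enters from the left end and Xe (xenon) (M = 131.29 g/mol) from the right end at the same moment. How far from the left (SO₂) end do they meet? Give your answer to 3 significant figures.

The fronts meet when d_SO₂ + d_Xe = L with d_SO₂/d_Xe = √(M_Xe/M_SO₂) (Graham's law). Here √(M_Xe/M_SO₂) = √(131.29/64.07) = 1.431.
With d_SO₂ + d_Xe = 418 mm, d_Xe = 418/(1 + 1.431) = 171.9 mm.
d_SO₂ = 418 − 171.9 = 246 mm.

246 mm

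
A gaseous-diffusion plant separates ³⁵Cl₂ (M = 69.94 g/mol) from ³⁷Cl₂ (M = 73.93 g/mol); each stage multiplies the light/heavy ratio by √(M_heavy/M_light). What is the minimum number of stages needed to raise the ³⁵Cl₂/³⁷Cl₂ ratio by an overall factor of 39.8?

Per stage α = (73.93/69.94)^(1/2) = 1.05705^0.5, giving ln α = 0.02774.
Need α^N ≥ 39.8 ⇒ N ≥ ln(39.8) / ln α = 3.684 / 0.02774 = 132.80.
Minimum whole number of stages: N = 133.

133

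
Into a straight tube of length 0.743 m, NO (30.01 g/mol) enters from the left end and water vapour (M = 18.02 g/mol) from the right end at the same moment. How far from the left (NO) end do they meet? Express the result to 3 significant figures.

0.324 m

The fronts meet when d_NO + d_H₂O = L with d_NO/d_H₂O = √(M_H₂O/M_NO) (Graham's law). Here √(M_H₂O/M_NO) = √(18.02/30.01) = 0.7749.
With d_NO + d_H₂O = 0.743 m, d_H₂O = 0.743/(1 + 0.7749) = 0.4186 m.
d_NO = 0.743 − 0.4186 = 0.324 m.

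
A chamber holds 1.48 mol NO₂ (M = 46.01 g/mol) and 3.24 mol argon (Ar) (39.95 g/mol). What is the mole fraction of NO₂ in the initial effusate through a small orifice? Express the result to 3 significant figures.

Effusion rate of each component ∝ n_i/√M_i (partial pressure × 1/√M).
So x_NO₂ in the escaping gas = (n_NO₂/√M_NO₂) / Σ(n_i/√M_i)
= (1.48/√46.01) / (1.48/√46.01 + 3.24/√39.95) = 0.2182/(0.2182 + 0.5126) = 0.299.

0.299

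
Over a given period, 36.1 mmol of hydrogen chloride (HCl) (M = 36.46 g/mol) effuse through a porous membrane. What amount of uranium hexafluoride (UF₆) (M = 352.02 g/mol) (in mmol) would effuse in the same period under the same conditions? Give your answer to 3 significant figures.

Graham's law gives rate_UF₆/rate_HCl = √(M_HCl/M_UF₆) = √(36.46/352.02) = √0.1036 = 0.3218.
So the amount for UF₆ is 36.1 × 0.3218 = 11.6 mmol.

11.6 mmol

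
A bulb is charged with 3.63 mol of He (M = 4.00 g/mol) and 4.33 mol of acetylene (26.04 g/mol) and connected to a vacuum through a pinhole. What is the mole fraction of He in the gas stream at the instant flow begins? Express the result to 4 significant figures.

0.6814

Effusion rate of each component ∝ n_i/√M_i (partial pressure × 1/√M).
x_He(eff) = (n_He/√M_He) / (n_He/√M_He + n_C₂H₂/√M_C₂H₂)
= (3.63/√4.00) / (3.63/√4.00 + 4.33/√26.04) = 1.815/(1.815 + 0.8485) = 0.6814.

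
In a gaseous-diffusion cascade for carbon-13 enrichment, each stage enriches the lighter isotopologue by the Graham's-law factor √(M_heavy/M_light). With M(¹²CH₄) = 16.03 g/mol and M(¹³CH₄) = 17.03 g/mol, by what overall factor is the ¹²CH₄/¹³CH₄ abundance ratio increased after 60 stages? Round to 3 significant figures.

The single-stage factor is √(M_heavy/M_light), so 60 stages give [√(17.03/16.03)]^60 = (17.03/16.03)^(60/2).
= 1.06238^30 = 6.14.

6.14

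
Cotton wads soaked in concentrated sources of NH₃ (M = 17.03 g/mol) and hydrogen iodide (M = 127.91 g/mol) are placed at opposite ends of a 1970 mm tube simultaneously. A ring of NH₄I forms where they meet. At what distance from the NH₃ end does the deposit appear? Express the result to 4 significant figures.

1443 mm

Distances travelled in equal time are proportional to diffusion rates, so d_NH₃/d_HI = √(M_HI/M_NH₃) = √(127.91/17.03) = 2.741.
With d_NH₃ + d_HI = 1970 mm, d_HI = 1970/(1 + 2.741) = 526.7 mm.
d_NH₃ = 1970 − 526.7 = 1443 mm.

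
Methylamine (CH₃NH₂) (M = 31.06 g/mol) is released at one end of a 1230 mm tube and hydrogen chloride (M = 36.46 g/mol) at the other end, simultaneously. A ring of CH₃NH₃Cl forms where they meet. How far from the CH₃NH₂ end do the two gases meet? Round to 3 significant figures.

The fronts meet when d_CH₃NH₂ + d_HCl = L with d_CH₃NH₂/d_HCl = √(M_HCl/M_CH₃NH₂) (Graham's law). Here √(M_HCl/M_CH₃NH₂) = √(36.46/31.06) = 1.083.
With d_CH₃NH₂ + d_HCl = 1230 mm, d_HCl = 1230/(1 + 1.083) = 590.4 mm.
d_CH₃NH₂ = 1230 − 590.4 = 640 mm.

640 mm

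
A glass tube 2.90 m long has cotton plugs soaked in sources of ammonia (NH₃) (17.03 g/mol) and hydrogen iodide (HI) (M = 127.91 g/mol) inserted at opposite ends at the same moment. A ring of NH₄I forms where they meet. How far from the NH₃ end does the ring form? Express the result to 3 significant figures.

2.12 m

In equal time, each gas travels a distance ∝ its rate ∝ 1/√M, so d_NH₃/d_HI = √(M_HI/M_NH₃) = √(127.91/17.03) = 2.741.
With d_NH₃ + d_HI = 2.90 m, d_HI = 2.90/(1 + 2.741) = 0.7753 m.
d_NH₃ = 2.90 − 0.7753 = 2.12 m.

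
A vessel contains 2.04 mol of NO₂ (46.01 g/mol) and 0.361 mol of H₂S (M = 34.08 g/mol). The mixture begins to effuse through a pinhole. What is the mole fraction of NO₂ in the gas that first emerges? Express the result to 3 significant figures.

0.829

Rate_i ∝ x_i/√M_i (Graham's law weighted by mole fraction), so the effusate composition follows n_i/√M_i.
x_NO₂(eff) = (n_NO₂/√M_NO₂) / (n_NO₂/√M_NO₂ + n_H₂S/√M_H₂S)
= (2.04/√46.01) / (2.04/√46.01 + 0.361/√34.08) = 0.3007/(0.3007 + 0.06184) = 0.829.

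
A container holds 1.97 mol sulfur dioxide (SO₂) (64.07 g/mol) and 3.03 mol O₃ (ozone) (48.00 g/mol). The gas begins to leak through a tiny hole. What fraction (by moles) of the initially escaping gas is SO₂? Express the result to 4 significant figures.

The effusion rate of species i is ∝ p_i/√M_i ∝ n_i/√M_i.
x_SO₂(eff) = (n_SO₂/√M_SO₂) / (n_SO₂/√M_SO₂ + n_O₃/√M_O₃)
= (1.97/√64.07) / (1.97/√64.07 + 3.03/√48.00) = 0.2461/(0.2461 + 0.4373) = 0.3601.

0.3601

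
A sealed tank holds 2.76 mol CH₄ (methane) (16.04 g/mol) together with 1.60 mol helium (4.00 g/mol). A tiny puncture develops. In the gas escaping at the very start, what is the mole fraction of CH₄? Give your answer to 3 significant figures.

Rate_i ∝ x_i/√M_i (Graham's law weighted by mole fraction), so the effusate composition follows n_i/√M_i.
x_CH₄(eff) = (n_CH₄/√M_CH₄) / (n_CH₄/√M_CH₄ + n_He/√M_He)
= (2.76/√16.04) / (2.76/√16.04 + 1.60/√4.00) = 0.6891/(0.6891 + 0.8000) = 0.463.

0.463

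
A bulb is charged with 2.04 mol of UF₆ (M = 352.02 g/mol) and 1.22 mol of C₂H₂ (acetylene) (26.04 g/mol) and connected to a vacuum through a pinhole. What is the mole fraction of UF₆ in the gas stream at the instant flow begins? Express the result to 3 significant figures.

0.313

Effusion rate of each component ∝ n_i/√M_i (partial pressure × 1/√M).
x_UF₆(eff) = (n_UF₆/√M_UF₆) / (n_UF₆/√M_UF₆ + n_C₂H₂/√M_C₂H₂)
= (2.04/√352.02) / (2.04/√352.02 + 1.22/√26.04) = 0.1087/(0.1087 + 0.2391) = 0.313.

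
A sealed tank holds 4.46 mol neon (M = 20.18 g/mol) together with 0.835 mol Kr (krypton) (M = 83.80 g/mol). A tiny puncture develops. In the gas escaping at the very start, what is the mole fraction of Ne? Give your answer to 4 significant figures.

The effusion rate of species i is ∝ p_i/√M_i ∝ n_i/√M_i.
Mole fraction of Ne in the effusate = (n_Ne/√M_Ne) / (n_Ne/√M_Ne + n_Kr/√M_Kr)
= (4.46/√20.18) / (4.46/√20.18 + 0.835/√83.80) = 0.9928/(0.9928 + 0.09121) = 0.9159.

0.9159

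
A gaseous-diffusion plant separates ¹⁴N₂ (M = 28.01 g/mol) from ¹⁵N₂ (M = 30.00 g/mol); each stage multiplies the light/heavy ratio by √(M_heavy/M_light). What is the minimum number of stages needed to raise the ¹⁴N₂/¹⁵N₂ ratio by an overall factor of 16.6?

82

With α = √(30.00/28.01) per stage, ln α = ½ ln(1.07105) = 0.03432.
Need α^N ≥ 16.6 ⇒ N ≥ ln(16.6) / ln α = 2.809 / 0.03432 = 81.86.
So at least 82 stages are needed.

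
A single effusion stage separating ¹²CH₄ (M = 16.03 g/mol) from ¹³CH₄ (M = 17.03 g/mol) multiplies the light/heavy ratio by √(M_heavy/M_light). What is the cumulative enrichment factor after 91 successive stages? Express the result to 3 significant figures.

15.7

Overall factor = α^91 with α = √(17.03/16.03), i.e. (17.03/16.03)^(91/2).
= 1.06238^(91/2) = 15.7.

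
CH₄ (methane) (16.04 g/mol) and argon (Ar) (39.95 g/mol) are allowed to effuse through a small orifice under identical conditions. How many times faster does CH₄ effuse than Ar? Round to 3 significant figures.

1.58

Since effusion rate ∝ 1/√M, rate_CH₄/rate_Ar = √(M_Ar/M_CH₄) = √(39.95/16.04) = √2.491 = 1.58.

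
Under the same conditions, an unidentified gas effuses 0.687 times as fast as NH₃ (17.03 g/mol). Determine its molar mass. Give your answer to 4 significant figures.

From Graham's law, rate_X/rate_NH₃ = √(M_NH₃/M_X).
0.687 = √(17.03/M_X)
M_X = 17.03 / 0.687² = 17.03 / 0.4720 = 36.08 g/mol

36.08 g/mol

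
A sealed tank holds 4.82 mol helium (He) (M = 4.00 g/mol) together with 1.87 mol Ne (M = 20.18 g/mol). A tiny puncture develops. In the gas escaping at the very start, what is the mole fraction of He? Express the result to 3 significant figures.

0.853

Each component's effusion rate ∝ (its partial pressure)·(1/√M) ∝ n_i/√M_i.
Mole fraction of He in the effusate = (n_He/√M_He) / (n_He/√M_He + n_Ne/√M_Ne)
= (4.82/√4.00) / (4.82/√4.00 + 1.87/√20.18) = 2.410/(2.410 + 0.4163) = 0.853.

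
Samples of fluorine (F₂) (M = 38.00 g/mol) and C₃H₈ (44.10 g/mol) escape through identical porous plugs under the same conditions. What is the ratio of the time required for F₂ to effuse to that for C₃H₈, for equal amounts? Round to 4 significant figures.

0.9283

Using Graham's law: t_F₂/t_C₃H₈ = √(M_F₂/M_C₃H₈) = √(38.00/44.10) = √0.8617 = 0.9283.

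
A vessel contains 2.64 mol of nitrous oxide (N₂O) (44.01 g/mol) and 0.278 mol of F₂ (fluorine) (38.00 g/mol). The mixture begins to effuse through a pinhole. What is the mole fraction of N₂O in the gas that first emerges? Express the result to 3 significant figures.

0.898

Each component's effusion rate ∝ (its partial pressure)·(1/√M) ∝ n_i/√M_i.
x_N₂O(eff) = (n_N₂O/√M_N₂O) / (n_N₂O/√M_N₂O + n_F₂/√M_F₂)
= (2.64/√44.01) / (2.64/√44.01 + 0.278/√38.00) = 0.3979/(0.3979 + 0.04510) = 0.898.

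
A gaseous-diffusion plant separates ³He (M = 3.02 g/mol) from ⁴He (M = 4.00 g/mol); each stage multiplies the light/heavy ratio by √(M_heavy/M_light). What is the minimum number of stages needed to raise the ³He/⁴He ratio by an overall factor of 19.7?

Single-stage factor α = √(4.00/3.02), so ln α = ½ ln(1.32450) = 0.1405.
Need α^N ≥ 19.7 ⇒ N ≥ ln(19.7) / ln α = 2.981 / 0.1405 = 21.21.
Minimum whole number of stages: N = 22.

22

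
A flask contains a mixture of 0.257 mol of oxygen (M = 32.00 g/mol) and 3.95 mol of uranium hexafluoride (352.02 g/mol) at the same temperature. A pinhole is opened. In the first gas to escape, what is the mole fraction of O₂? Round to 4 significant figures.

Effusion rate of each component ∝ n_i/√M_i (partial pressure × 1/√M).
Mole fraction of O₂ in the effusate = (n_O₂/√M_O₂) / (n_O₂/√M_O₂ + n_UF₆/√M_UF₆)
= (0.257/√32.00) / (0.257/√32.00 + 3.95/√352.02) = 0.04543/(0.04543 + 0.2105) = 0.1775.

0.1775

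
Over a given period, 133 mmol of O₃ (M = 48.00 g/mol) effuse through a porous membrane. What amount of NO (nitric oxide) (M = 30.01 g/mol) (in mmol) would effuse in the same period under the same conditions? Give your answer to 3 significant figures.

168 mmol

Using Graham's law: rate_NO/rate_O₃ = √(M_O₃/M_NO) = √(48.00/30.01) = √1.599 = 1.265.
So the amount for NO is 133 × 1.265 = 168 mmol.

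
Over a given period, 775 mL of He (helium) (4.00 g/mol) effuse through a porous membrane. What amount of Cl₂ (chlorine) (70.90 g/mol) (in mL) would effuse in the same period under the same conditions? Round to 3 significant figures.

From Graham's law, rate_Cl₂/rate_He = √(M_He/M_Cl₂) = √(4.00/70.90) = √0.05642 = 0.2375.
So the volume for Cl₂ is 775 × 0.2375 = 184 mL.

184 mL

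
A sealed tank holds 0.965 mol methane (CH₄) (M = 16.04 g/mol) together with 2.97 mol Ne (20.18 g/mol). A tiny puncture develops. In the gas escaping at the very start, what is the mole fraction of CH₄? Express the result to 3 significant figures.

0.267

Rate_i ∝ x_i/√M_i (Graham's law weighted by mole fraction), so the effusate composition follows n_i/√M_i.
So x_CH₄ in the escaping gas = (n_CH₄/√M_CH₄) / Σ(n_i/√M_i)
= (0.965/√16.04) / (0.965/√16.04 + 2.97/√20.18) = 0.2409/(0.2409 + 0.6611) = 0.267.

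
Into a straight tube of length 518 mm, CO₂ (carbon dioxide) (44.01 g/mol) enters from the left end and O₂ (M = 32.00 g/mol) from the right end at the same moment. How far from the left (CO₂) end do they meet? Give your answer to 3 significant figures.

238 mm

Graham's law gives d_CO₂/d_O₂ = rate_CO₂/rate_O₂ = √(M_O₂/M_CO₂) = √(32.00/44.01) = 0.8527.
With d_CO₂ + d_O₂ = 518 mm, d_O₂ = 518/(1 + 0.8527) = 279.6 mm.
d_CO₂ = 518 − 279.6 = 238 mm.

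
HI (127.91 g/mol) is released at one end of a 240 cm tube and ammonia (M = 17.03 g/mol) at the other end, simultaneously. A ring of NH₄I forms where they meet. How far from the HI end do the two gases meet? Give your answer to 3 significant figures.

The fronts meet when d_HI + d_NH₃ = L with d_HI/d_NH₃ = √(M_NH₃/M_HI) (Graham's law). Here √(M_NH₃/M_HI) = √(17.03/127.91) = 0.3649.
With d_HI + d_NH₃ = 240 cm, d_NH₃ = 240/(1 + 0.3649) = 175.8 cm.
d_HI = 240 − 175.8 = 64.2 cm.

64.2 cm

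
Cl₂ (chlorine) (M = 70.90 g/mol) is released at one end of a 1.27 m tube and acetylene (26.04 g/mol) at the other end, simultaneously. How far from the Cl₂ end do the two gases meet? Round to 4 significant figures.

In equal time, each gas travels a distance ∝ its rate ∝ 1/√M, so d_Cl₂/d_C₂H₂ = √(M_C₂H₂/M_Cl₂) = √(26.04/70.90) = 0.6060.
With d_Cl₂ + d_C₂H₂ = 1.27 m, d_C₂H₂ = 1.27/(1 + 0.6060) = 0.7908 m.
d_Cl₂ = 1.27 − 0.7908 = 0.4792 m.

0.4792 m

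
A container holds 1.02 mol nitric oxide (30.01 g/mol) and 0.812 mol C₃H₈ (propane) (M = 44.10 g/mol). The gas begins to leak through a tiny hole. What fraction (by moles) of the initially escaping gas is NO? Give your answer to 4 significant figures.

Each component's effusion rate ∝ (its partial pressure)·(1/√M) ∝ n_i/√M_i.
Mole fraction of NO in the effusate = (n_NO/√M_NO) / (n_NO/√M_NO + n_C₃H₈/√M_C₃H₈)
= (1.02/√30.01) / (1.02/√30.01 + 0.812/√44.10) = 0.1862/(0.1862 + 0.1223) = 0.6036.

0.6036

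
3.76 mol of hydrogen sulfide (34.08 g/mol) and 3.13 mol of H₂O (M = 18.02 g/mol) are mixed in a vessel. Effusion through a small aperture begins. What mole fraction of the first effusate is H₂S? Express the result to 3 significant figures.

0.466

Effusion rate of each component ∝ n_i/√M_i (partial pressure × 1/√M).
x_H₂S(eff) = (n_H₂S/√M_H₂S) / (n_H₂S/√M_H₂S + n_H₂O/√M_H₂O)
= (3.76/√34.08) / (3.76/√34.08 + 3.13/√18.02) = 0.6441/(0.6441 + 0.7373) = 0.466.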